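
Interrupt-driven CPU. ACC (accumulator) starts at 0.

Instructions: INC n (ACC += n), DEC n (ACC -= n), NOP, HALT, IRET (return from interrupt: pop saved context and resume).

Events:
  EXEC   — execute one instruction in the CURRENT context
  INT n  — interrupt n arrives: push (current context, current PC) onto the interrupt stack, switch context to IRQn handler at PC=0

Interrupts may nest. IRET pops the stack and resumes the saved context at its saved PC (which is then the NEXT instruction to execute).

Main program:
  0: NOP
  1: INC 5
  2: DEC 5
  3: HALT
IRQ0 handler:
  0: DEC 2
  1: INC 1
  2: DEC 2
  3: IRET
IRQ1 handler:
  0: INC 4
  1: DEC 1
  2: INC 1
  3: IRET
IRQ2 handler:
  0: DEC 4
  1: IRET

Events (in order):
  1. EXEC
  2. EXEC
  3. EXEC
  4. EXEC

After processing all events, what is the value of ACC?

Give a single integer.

Event 1 (EXEC): [MAIN] PC=0: NOP
Event 2 (EXEC): [MAIN] PC=1: INC 5 -> ACC=5
Event 3 (EXEC): [MAIN] PC=2: DEC 5 -> ACC=0
Event 4 (EXEC): [MAIN] PC=3: HALT

Answer: 0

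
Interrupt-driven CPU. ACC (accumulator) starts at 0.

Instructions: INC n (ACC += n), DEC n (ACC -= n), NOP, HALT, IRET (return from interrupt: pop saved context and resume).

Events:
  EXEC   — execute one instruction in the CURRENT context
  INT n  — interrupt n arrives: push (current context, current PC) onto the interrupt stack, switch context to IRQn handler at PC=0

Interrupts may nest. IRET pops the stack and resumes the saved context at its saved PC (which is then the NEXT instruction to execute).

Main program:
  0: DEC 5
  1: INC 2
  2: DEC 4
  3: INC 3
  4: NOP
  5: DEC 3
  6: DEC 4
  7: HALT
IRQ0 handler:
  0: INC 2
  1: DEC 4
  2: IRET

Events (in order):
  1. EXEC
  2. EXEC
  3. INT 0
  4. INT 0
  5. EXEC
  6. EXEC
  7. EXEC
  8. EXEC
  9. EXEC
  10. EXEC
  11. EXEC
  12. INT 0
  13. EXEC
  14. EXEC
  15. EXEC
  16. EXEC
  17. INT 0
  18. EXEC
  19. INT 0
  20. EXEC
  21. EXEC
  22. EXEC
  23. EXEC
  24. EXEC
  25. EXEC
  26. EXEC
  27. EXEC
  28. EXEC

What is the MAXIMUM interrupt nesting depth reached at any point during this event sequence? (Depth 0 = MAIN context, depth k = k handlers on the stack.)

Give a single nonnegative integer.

Answer: 2

Derivation:
Event 1 (EXEC): [MAIN] PC=0: DEC 5 -> ACC=-5 [depth=0]
Event 2 (EXEC): [MAIN] PC=1: INC 2 -> ACC=-3 [depth=0]
Event 3 (INT 0): INT 0 arrives: push (MAIN, PC=2), enter IRQ0 at PC=0 (depth now 1) [depth=1]
Event 4 (INT 0): INT 0 arrives: push (IRQ0, PC=0), enter IRQ0 at PC=0 (depth now 2) [depth=2]
Event 5 (EXEC): [IRQ0] PC=0: INC 2 -> ACC=-1 [depth=2]
Event 6 (EXEC): [IRQ0] PC=1: DEC 4 -> ACC=-5 [depth=2]
Event 7 (EXEC): [IRQ0] PC=2: IRET -> resume IRQ0 at PC=0 (depth now 1) [depth=1]
Event 8 (EXEC): [IRQ0] PC=0: INC 2 -> ACC=-3 [depth=1]
Event 9 (EXEC): [IRQ0] PC=1: DEC 4 -> ACC=-7 [depth=1]
Event 10 (EXEC): [IRQ0] PC=2: IRET -> resume MAIN at PC=2 (depth now 0) [depth=0]
Event 11 (EXEC): [MAIN] PC=2: DEC 4 -> ACC=-11 [depth=0]
Event 12 (INT 0): INT 0 arrives: push (MAIN, PC=3), enter IRQ0 at PC=0 (depth now 1) [depth=1]
Event 13 (EXEC): [IRQ0] PC=0: INC 2 -> ACC=-9 [depth=1]
Event 14 (EXEC): [IRQ0] PC=1: DEC 4 -> ACC=-13 [depth=1]
Event 15 (EXEC): [IRQ0] PC=2: IRET -> resume MAIN at PC=3 (depth now 0) [depth=0]
Event 16 (EXEC): [MAIN] PC=3: INC 3 -> ACC=-10 [depth=0]
Event 17 (INT 0): INT 0 arrives: push (MAIN, PC=4), enter IRQ0 at PC=0 (depth now 1) [depth=1]
Event 18 (EXEC): [IRQ0] PC=0: INC 2 -> ACC=-8 [depth=1]
Event 19 (INT 0): INT 0 arrives: push (IRQ0, PC=1), enter IRQ0 at PC=0 (depth now 2) [depth=2]
Event 20 (EXEC): [IRQ0] PC=0: INC 2 -> ACC=-6 [depth=2]
Event 21 (EXEC): [IRQ0] PC=1: DEC 4 -> ACC=-10 [depth=2]
Event 22 (EXEC): [IRQ0] PC=2: IRET -> resume IRQ0 at PC=1 (depth now 1) [depth=1]
Event 23 (EXEC): [IRQ0] PC=1: DEC 4 -> ACC=-14 [depth=1]
Event 24 (EXEC): [IRQ0] PC=2: IRET -> resume MAIN at PC=4 (depth now 0) [depth=0]
Event 25 (EXEC): [MAIN] PC=4: NOP [depth=0]
Event 26 (EXEC): [MAIN] PC=5: DEC 3 -> ACC=-17 [depth=0]
Event 27 (EXEC): [MAIN] PC=6: DEC 4 -> ACC=-21 [depth=0]
Event 28 (EXEC): [MAIN] PC=7: HALT [depth=0]
Max depth observed: 2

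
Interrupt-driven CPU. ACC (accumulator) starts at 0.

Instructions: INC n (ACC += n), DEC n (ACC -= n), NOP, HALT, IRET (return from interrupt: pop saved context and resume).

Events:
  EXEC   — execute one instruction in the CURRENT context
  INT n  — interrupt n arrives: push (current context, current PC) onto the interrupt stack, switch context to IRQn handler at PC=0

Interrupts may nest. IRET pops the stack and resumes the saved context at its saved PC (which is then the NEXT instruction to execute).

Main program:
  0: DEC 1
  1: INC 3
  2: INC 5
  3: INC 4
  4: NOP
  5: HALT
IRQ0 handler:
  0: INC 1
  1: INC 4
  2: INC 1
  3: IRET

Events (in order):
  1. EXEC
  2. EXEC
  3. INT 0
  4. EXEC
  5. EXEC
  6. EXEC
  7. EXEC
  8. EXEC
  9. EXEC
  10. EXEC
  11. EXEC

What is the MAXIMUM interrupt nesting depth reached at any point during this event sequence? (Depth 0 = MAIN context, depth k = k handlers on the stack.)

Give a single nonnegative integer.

Event 1 (EXEC): [MAIN] PC=0: DEC 1 -> ACC=-1 [depth=0]
Event 2 (EXEC): [MAIN] PC=1: INC 3 -> ACC=2 [depth=0]
Event 3 (INT 0): INT 0 arrives: push (MAIN, PC=2), enter IRQ0 at PC=0 (depth now 1) [depth=1]
Event 4 (EXEC): [IRQ0] PC=0: INC 1 -> ACC=3 [depth=1]
Event 5 (EXEC): [IRQ0] PC=1: INC 4 -> ACC=7 [depth=1]
Event 6 (EXEC): [IRQ0] PC=2: INC 1 -> ACC=8 [depth=1]
Event 7 (EXEC): [IRQ0] PC=3: IRET -> resume MAIN at PC=2 (depth now 0) [depth=0]
Event 8 (EXEC): [MAIN] PC=2: INC 5 -> ACC=13 [depth=0]
Event 9 (EXEC): [MAIN] PC=3: INC 4 -> ACC=17 [depth=0]
Event 10 (EXEC): [MAIN] PC=4: NOP [depth=0]
Event 11 (EXEC): [MAIN] PC=5: HALT [depth=0]
Max depth observed: 1

Answer: 1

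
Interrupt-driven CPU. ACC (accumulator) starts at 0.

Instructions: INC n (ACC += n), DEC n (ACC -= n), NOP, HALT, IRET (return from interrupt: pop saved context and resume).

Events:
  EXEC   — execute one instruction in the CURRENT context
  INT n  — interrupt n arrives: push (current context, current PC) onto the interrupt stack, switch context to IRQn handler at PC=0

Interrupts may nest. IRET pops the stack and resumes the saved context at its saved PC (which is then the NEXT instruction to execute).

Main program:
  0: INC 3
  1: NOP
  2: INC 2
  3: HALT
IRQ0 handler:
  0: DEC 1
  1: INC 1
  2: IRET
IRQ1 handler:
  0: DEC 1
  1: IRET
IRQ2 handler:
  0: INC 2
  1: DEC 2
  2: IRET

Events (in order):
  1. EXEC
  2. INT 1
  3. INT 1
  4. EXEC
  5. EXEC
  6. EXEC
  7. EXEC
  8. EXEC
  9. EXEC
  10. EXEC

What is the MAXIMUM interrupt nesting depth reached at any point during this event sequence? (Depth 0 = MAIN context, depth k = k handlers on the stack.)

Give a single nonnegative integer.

Answer: 2

Derivation:
Event 1 (EXEC): [MAIN] PC=0: INC 3 -> ACC=3 [depth=0]
Event 2 (INT 1): INT 1 arrives: push (MAIN, PC=1), enter IRQ1 at PC=0 (depth now 1) [depth=1]
Event 3 (INT 1): INT 1 arrives: push (IRQ1, PC=0), enter IRQ1 at PC=0 (depth now 2) [depth=2]
Event 4 (EXEC): [IRQ1] PC=0: DEC 1 -> ACC=2 [depth=2]
Event 5 (EXEC): [IRQ1] PC=1: IRET -> resume IRQ1 at PC=0 (depth now 1) [depth=1]
Event 6 (EXEC): [IRQ1] PC=0: DEC 1 -> ACC=1 [depth=1]
Event 7 (EXEC): [IRQ1] PC=1: IRET -> resume MAIN at PC=1 (depth now 0) [depth=0]
Event 8 (EXEC): [MAIN] PC=1: NOP [depth=0]
Event 9 (EXEC): [MAIN] PC=2: INC 2 -> ACC=3 [depth=0]
Event 10 (EXEC): [MAIN] PC=3: HALT [depth=0]
Max depth observed: 2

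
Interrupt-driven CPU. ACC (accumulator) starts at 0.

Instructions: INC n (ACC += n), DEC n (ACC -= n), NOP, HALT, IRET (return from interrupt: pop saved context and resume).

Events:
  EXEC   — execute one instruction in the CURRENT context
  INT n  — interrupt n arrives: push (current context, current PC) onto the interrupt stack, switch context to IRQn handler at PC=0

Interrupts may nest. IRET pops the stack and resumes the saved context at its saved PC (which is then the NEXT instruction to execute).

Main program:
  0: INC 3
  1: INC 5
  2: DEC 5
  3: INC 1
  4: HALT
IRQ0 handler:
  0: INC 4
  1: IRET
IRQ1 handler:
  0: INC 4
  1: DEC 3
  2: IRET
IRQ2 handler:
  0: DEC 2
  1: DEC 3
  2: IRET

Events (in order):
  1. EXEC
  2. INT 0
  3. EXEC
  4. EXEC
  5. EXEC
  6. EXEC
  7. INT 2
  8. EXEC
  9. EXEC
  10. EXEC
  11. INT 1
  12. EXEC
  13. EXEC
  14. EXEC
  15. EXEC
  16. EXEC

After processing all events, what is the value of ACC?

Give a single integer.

Answer: 4

Derivation:
Event 1 (EXEC): [MAIN] PC=0: INC 3 -> ACC=3
Event 2 (INT 0): INT 0 arrives: push (MAIN, PC=1), enter IRQ0 at PC=0 (depth now 1)
Event 3 (EXEC): [IRQ0] PC=0: INC 4 -> ACC=7
Event 4 (EXEC): [IRQ0] PC=1: IRET -> resume MAIN at PC=1 (depth now 0)
Event 5 (EXEC): [MAIN] PC=1: INC 5 -> ACC=12
Event 6 (EXEC): [MAIN] PC=2: DEC 5 -> ACC=7
Event 7 (INT 2): INT 2 arrives: push (MAIN, PC=3), enter IRQ2 at PC=0 (depth now 1)
Event 8 (EXEC): [IRQ2] PC=0: DEC 2 -> ACC=5
Event 9 (EXEC): [IRQ2] PC=1: DEC 3 -> ACC=2
Event 10 (EXEC): [IRQ2] PC=2: IRET -> resume MAIN at PC=3 (depth now 0)
Event 11 (INT 1): INT 1 arrives: push (MAIN, PC=3), enter IRQ1 at PC=0 (depth now 1)
Event 12 (EXEC): [IRQ1] PC=0: INC 4 -> ACC=6
Event 13 (EXEC): [IRQ1] PC=1: DEC 3 -> ACC=3
Event 14 (EXEC): [IRQ1] PC=2: IRET -> resume MAIN at PC=3 (depth now 0)
Event 15 (EXEC): [MAIN] PC=3: INC 1 -> ACC=4
Event 16 (EXEC): [MAIN] PC=4: HALT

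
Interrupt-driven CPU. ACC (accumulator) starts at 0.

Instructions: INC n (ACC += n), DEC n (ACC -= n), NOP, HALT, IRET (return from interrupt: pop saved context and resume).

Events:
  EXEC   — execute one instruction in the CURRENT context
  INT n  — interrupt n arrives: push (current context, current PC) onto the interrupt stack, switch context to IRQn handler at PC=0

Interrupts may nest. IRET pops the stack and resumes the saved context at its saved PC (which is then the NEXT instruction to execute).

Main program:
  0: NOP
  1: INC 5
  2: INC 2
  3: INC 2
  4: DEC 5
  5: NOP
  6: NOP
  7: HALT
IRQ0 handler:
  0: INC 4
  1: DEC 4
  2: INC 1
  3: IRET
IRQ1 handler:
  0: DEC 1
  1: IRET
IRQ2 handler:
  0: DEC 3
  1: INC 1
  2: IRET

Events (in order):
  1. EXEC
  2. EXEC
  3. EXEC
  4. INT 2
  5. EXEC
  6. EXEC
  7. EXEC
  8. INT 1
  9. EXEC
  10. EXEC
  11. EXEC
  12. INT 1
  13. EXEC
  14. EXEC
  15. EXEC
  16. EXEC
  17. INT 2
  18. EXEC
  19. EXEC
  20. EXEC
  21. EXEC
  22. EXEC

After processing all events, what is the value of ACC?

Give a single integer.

Event 1 (EXEC): [MAIN] PC=0: NOP
Event 2 (EXEC): [MAIN] PC=1: INC 5 -> ACC=5
Event 3 (EXEC): [MAIN] PC=2: INC 2 -> ACC=7
Event 4 (INT 2): INT 2 arrives: push (MAIN, PC=3), enter IRQ2 at PC=0 (depth now 1)
Event 5 (EXEC): [IRQ2] PC=0: DEC 3 -> ACC=4
Event 6 (EXEC): [IRQ2] PC=1: INC 1 -> ACC=5
Event 7 (EXEC): [IRQ2] PC=2: IRET -> resume MAIN at PC=3 (depth now 0)
Event 8 (INT 1): INT 1 arrives: push (MAIN, PC=3), enter IRQ1 at PC=0 (depth now 1)
Event 9 (EXEC): [IRQ1] PC=0: DEC 1 -> ACC=4
Event 10 (EXEC): [IRQ1] PC=1: IRET -> resume MAIN at PC=3 (depth now 0)
Event 11 (EXEC): [MAIN] PC=3: INC 2 -> ACC=6
Event 12 (INT 1): INT 1 arrives: push (MAIN, PC=4), enter IRQ1 at PC=0 (depth now 1)
Event 13 (EXEC): [IRQ1] PC=0: DEC 1 -> ACC=5
Event 14 (EXEC): [IRQ1] PC=1: IRET -> resume MAIN at PC=4 (depth now 0)
Event 15 (EXEC): [MAIN] PC=4: DEC 5 -> ACC=0
Event 16 (EXEC): [MAIN] PC=5: NOP
Event 17 (INT 2): INT 2 arrives: push (MAIN, PC=6), enter IRQ2 at PC=0 (depth now 1)
Event 18 (EXEC): [IRQ2] PC=0: DEC 3 -> ACC=-3
Event 19 (EXEC): [IRQ2] PC=1: INC 1 -> ACC=-2
Event 20 (EXEC): [IRQ2] PC=2: IRET -> resume MAIN at PC=6 (depth now 0)
Event 21 (EXEC): [MAIN] PC=6: NOP
Event 22 (EXEC): [MAIN] PC=7: HALT

Answer: -2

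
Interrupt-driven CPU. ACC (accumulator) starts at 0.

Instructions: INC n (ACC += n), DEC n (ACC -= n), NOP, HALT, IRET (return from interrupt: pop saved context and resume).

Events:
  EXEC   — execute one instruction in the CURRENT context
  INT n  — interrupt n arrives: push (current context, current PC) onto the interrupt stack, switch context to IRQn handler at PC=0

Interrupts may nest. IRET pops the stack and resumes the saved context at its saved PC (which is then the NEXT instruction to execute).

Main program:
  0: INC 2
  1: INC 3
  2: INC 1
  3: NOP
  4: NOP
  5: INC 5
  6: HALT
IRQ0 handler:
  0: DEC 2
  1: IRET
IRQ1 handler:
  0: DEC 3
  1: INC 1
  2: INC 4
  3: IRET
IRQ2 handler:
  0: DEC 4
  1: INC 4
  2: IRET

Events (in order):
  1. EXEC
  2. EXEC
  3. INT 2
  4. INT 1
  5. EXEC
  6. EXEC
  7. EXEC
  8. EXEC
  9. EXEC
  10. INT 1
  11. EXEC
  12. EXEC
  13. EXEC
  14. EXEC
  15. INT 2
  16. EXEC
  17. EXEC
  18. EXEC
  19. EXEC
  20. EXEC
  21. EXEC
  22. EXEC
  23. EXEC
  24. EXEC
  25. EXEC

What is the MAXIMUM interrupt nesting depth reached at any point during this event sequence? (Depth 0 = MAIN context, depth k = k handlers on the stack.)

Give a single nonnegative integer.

Answer: 2

Derivation:
Event 1 (EXEC): [MAIN] PC=0: INC 2 -> ACC=2 [depth=0]
Event 2 (EXEC): [MAIN] PC=1: INC 3 -> ACC=5 [depth=0]
Event 3 (INT 2): INT 2 arrives: push (MAIN, PC=2), enter IRQ2 at PC=0 (depth now 1) [depth=1]
Event 4 (INT 1): INT 1 arrives: push (IRQ2, PC=0), enter IRQ1 at PC=0 (depth now 2) [depth=2]
Event 5 (EXEC): [IRQ1] PC=0: DEC 3 -> ACC=2 [depth=2]
Event 6 (EXEC): [IRQ1] PC=1: INC 1 -> ACC=3 [depth=2]
Event 7 (EXEC): [IRQ1] PC=2: INC 4 -> ACC=7 [depth=2]
Event 8 (EXEC): [IRQ1] PC=3: IRET -> resume IRQ2 at PC=0 (depth now 1) [depth=1]
Event 9 (EXEC): [IRQ2] PC=0: DEC 4 -> ACC=3 [depth=1]
Event 10 (INT 1): INT 1 arrives: push (IRQ2, PC=1), enter IRQ1 at PC=0 (depth now 2) [depth=2]
Event 11 (EXEC): [IRQ1] PC=0: DEC 3 -> ACC=0 [depth=2]
Event 12 (EXEC): [IRQ1] PC=1: INC 1 -> ACC=1 [depth=2]
Event 13 (EXEC): [IRQ1] PC=2: INC 4 -> ACC=5 [depth=2]
Event 14 (EXEC): [IRQ1] PC=3: IRET -> resume IRQ2 at PC=1 (depth now 1) [depth=1]
Event 15 (INT 2): INT 2 arrives: push (IRQ2, PC=1), enter IRQ2 at PC=0 (depth now 2) [depth=2]
Event 16 (EXEC): [IRQ2] PC=0: DEC 4 -> ACC=1 [depth=2]
Event 17 (EXEC): [IRQ2] PC=1: INC 4 -> ACC=5 [depth=2]
Event 18 (EXEC): [IRQ2] PC=2: IRET -> resume IRQ2 at PC=1 (depth now 1) [depth=1]
Event 19 (EXEC): [IRQ2] PC=1: INC 4 -> ACC=9 [depth=1]
Event 20 (EXEC): [IRQ2] PC=2: IRET -> resume MAIN at PC=2 (depth now 0) [depth=0]
Event 21 (EXEC): [MAIN] PC=2: INC 1 -> ACC=10 [depth=0]
Event 22 (EXEC): [MAIN] PC=3: NOP [depth=0]
Event 23 (EXEC): [MAIN] PC=4: NOP [depth=0]
Event 24 (EXEC): [MAIN] PC=5: INC 5 -> ACC=15 [depth=0]
Event 25 (EXEC): [MAIN] PC=6: HALT [depth=0]
Max depth observed: 2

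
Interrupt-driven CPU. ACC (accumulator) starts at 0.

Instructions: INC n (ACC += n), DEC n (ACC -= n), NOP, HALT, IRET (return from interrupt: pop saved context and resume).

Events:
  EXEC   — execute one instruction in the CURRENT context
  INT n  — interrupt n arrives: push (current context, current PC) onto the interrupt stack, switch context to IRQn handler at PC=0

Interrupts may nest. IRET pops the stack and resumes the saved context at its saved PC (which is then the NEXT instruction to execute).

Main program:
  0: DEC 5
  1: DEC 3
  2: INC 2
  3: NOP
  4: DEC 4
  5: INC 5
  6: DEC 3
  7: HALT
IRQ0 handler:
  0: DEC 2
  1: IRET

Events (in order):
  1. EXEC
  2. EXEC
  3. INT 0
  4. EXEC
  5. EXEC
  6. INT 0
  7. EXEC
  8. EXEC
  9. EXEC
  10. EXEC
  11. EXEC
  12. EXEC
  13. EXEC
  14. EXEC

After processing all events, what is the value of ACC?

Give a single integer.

Answer: -12

Derivation:
Event 1 (EXEC): [MAIN] PC=0: DEC 5 -> ACC=-5
Event 2 (EXEC): [MAIN] PC=1: DEC 3 -> ACC=-8
Event 3 (INT 0): INT 0 arrives: push (MAIN, PC=2), enter IRQ0 at PC=0 (depth now 1)
Event 4 (EXEC): [IRQ0] PC=0: DEC 2 -> ACC=-10
Event 5 (EXEC): [IRQ0] PC=1: IRET -> resume MAIN at PC=2 (depth now 0)
Event 6 (INT 0): INT 0 arrives: push (MAIN, PC=2), enter IRQ0 at PC=0 (depth now 1)
Event 7 (EXEC): [IRQ0] PC=0: DEC 2 -> ACC=-12
Event 8 (EXEC): [IRQ0] PC=1: IRET -> resume MAIN at PC=2 (depth now 0)
Event 9 (EXEC): [MAIN] PC=2: INC 2 -> ACC=-10
Event 10 (EXEC): [MAIN] PC=3: NOP
Event 11 (EXEC): [MAIN] PC=4: DEC 4 -> ACC=-14
Event 12 (EXEC): [MAIN] PC=5: INC 5 -> ACC=-9
Event 13 (EXEC): [MAIN] PC=6: DEC 3 -> ACC=-12
Event 14 (EXEC): [MAIN] PC=7: HALT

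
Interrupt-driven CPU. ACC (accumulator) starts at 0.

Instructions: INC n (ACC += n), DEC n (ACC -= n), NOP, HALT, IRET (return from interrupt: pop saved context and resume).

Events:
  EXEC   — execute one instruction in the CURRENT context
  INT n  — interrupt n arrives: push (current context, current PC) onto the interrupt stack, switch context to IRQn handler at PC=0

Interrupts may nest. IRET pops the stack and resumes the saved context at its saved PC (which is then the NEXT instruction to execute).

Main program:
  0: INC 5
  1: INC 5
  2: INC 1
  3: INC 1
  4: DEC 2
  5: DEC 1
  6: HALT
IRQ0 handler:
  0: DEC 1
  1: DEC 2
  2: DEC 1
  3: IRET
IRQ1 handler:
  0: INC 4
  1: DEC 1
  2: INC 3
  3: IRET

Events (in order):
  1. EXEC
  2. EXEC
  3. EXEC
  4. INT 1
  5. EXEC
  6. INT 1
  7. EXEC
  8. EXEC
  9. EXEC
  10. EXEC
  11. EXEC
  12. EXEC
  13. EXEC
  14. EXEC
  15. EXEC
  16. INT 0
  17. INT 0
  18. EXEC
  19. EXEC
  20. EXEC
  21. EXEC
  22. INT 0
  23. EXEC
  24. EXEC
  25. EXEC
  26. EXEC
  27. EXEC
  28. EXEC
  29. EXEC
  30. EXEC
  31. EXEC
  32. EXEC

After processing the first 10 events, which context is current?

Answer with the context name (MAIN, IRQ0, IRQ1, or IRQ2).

Event 1 (EXEC): [MAIN] PC=0: INC 5 -> ACC=5
Event 2 (EXEC): [MAIN] PC=1: INC 5 -> ACC=10
Event 3 (EXEC): [MAIN] PC=2: INC 1 -> ACC=11
Event 4 (INT 1): INT 1 arrives: push (MAIN, PC=3), enter IRQ1 at PC=0 (depth now 1)
Event 5 (EXEC): [IRQ1] PC=0: INC 4 -> ACC=15
Event 6 (INT 1): INT 1 arrives: push (IRQ1, PC=1), enter IRQ1 at PC=0 (depth now 2)
Event 7 (EXEC): [IRQ1] PC=0: INC 4 -> ACC=19
Event 8 (EXEC): [IRQ1] PC=1: DEC 1 -> ACC=18
Event 9 (EXEC): [IRQ1] PC=2: INC 3 -> ACC=21
Event 10 (EXEC): [IRQ1] PC=3: IRET -> resume IRQ1 at PC=1 (depth now 1)

Answer: IRQ1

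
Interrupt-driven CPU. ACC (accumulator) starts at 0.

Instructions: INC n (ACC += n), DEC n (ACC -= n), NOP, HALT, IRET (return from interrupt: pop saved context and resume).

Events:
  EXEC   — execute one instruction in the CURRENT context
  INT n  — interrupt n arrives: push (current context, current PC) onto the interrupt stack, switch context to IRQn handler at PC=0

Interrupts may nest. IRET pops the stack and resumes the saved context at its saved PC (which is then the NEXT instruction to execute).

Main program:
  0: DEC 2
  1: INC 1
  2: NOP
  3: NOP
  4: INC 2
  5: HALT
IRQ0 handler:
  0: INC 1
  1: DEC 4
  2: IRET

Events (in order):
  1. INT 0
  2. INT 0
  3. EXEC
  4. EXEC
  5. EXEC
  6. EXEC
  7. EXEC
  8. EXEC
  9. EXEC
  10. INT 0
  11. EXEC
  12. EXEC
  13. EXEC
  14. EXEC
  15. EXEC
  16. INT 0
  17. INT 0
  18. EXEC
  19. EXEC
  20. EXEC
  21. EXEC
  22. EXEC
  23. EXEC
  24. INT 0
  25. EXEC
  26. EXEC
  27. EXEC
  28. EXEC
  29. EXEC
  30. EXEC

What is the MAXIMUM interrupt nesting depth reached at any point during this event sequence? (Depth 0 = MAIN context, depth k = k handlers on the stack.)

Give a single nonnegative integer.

Answer: 2

Derivation:
Event 1 (INT 0): INT 0 arrives: push (MAIN, PC=0), enter IRQ0 at PC=0 (depth now 1) [depth=1]
Event 2 (INT 0): INT 0 arrives: push (IRQ0, PC=0), enter IRQ0 at PC=0 (depth now 2) [depth=2]
Event 3 (EXEC): [IRQ0] PC=0: INC 1 -> ACC=1 [depth=2]
Event 4 (EXEC): [IRQ0] PC=1: DEC 4 -> ACC=-3 [depth=2]
Event 5 (EXEC): [IRQ0] PC=2: IRET -> resume IRQ0 at PC=0 (depth now 1) [depth=1]
Event 6 (EXEC): [IRQ0] PC=0: INC 1 -> ACC=-2 [depth=1]
Event 7 (EXEC): [IRQ0] PC=1: DEC 4 -> ACC=-6 [depth=1]
Event 8 (EXEC): [IRQ0] PC=2: IRET -> resume MAIN at PC=0 (depth now 0) [depth=0]
Event 9 (EXEC): [MAIN] PC=0: DEC 2 -> ACC=-8 [depth=0]
Event 10 (INT 0): INT 0 arrives: push (MAIN, PC=1), enter IRQ0 at PC=0 (depth now 1) [depth=1]
Event 11 (EXEC): [IRQ0] PC=0: INC 1 -> ACC=-7 [depth=1]
Event 12 (EXEC): [IRQ0] PC=1: DEC 4 -> ACC=-11 [depth=1]
Event 13 (EXEC): [IRQ0] PC=2: IRET -> resume MAIN at PC=1 (depth now 0) [depth=0]
Event 14 (EXEC): [MAIN] PC=1: INC 1 -> ACC=-10 [depth=0]
Event 15 (EXEC): [MAIN] PC=2: NOP [depth=0]
Event 16 (INT 0): INT 0 arrives: push (MAIN, PC=3), enter IRQ0 at PC=0 (depth now 1) [depth=1]
Event 17 (INT 0): INT 0 arrives: push (IRQ0, PC=0), enter IRQ0 at PC=0 (depth now 2) [depth=2]
Event 18 (EXEC): [IRQ0] PC=0: INC 1 -> ACC=-9 [depth=2]
Event 19 (EXEC): [IRQ0] PC=1: DEC 4 -> ACC=-13 [depth=2]
Event 20 (EXEC): [IRQ0] PC=2: IRET -> resume IRQ0 at PC=0 (depth now 1) [depth=1]
Event 21 (EXEC): [IRQ0] PC=0: INC 1 -> ACC=-12 [depth=1]
Event 22 (EXEC): [IRQ0] PC=1: DEC 4 -> ACC=-16 [depth=1]
Event 23 (EXEC): [IRQ0] PC=2: IRET -> resume MAIN at PC=3 (depth now 0) [depth=0]
Event 24 (INT 0): INT 0 arrives: push (MAIN, PC=3), enter IRQ0 at PC=0 (depth now 1) [depth=1]
Event 25 (EXEC): [IRQ0] PC=0: INC 1 -> ACC=-15 [depth=1]
Event 26 (EXEC): [IRQ0] PC=1: DEC 4 -> ACC=-19 [depth=1]
Event 27 (EXEC): [IRQ0] PC=2: IRET -> resume MAIN at PC=3 (depth now 0) [depth=0]
Event 28 (EXEC): [MAIN] PC=3: NOP [depth=0]
Event 29 (EXEC): [MAIN] PC=4: INC 2 -> ACC=-17 [depth=0]
Event 30 (EXEC): [MAIN] PC=5: HALT [depth=0]
Max depth observed: 2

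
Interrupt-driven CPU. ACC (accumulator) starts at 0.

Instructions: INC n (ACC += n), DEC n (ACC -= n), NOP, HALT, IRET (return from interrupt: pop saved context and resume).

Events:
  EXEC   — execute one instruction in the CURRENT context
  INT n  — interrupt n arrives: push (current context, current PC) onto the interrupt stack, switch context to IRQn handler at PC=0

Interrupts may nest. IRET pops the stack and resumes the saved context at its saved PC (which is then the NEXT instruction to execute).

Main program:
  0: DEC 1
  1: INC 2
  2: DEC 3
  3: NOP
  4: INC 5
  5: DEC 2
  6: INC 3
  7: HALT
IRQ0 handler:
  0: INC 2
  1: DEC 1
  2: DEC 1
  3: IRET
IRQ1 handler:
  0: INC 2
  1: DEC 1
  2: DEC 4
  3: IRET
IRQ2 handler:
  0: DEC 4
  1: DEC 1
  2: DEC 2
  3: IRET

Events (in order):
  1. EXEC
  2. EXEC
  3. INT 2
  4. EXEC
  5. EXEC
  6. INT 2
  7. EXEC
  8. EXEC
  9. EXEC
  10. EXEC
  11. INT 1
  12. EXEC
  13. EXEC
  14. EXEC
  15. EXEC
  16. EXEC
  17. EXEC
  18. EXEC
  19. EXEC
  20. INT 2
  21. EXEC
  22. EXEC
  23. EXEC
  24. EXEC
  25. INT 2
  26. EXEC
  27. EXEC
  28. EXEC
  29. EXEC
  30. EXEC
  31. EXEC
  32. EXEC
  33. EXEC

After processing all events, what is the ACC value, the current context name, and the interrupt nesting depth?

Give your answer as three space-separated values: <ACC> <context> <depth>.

Answer: -27 MAIN 0

Derivation:
Event 1 (EXEC): [MAIN] PC=0: DEC 1 -> ACC=-1
Event 2 (EXEC): [MAIN] PC=1: INC 2 -> ACC=1
Event 3 (INT 2): INT 2 arrives: push (MAIN, PC=2), enter IRQ2 at PC=0 (depth now 1)
Event 4 (EXEC): [IRQ2] PC=0: DEC 4 -> ACC=-3
Event 5 (EXEC): [IRQ2] PC=1: DEC 1 -> ACC=-4
Event 6 (INT 2): INT 2 arrives: push (IRQ2, PC=2), enter IRQ2 at PC=0 (depth now 2)
Event 7 (EXEC): [IRQ2] PC=0: DEC 4 -> ACC=-8
Event 8 (EXEC): [IRQ2] PC=1: DEC 1 -> ACC=-9
Event 9 (EXEC): [IRQ2] PC=2: DEC 2 -> ACC=-11
Event 10 (EXEC): [IRQ2] PC=3: IRET -> resume IRQ2 at PC=2 (depth now 1)
Event 11 (INT 1): INT 1 arrives: push (IRQ2, PC=2), enter IRQ1 at PC=0 (depth now 2)
Event 12 (EXEC): [IRQ1] PC=0: INC 2 -> ACC=-9
Event 13 (EXEC): [IRQ1] PC=1: DEC 1 -> ACC=-10
Event 14 (EXEC): [IRQ1] PC=2: DEC 4 -> ACC=-14
Event 15 (EXEC): [IRQ1] PC=3: IRET -> resume IRQ2 at PC=2 (depth now 1)
Event 16 (EXEC): [IRQ2] PC=2: DEC 2 -> ACC=-16
Event 17 (EXEC): [IRQ2] PC=3: IRET -> resume MAIN at PC=2 (depth now 0)
Event 18 (EXEC): [MAIN] PC=2: DEC 3 -> ACC=-19
Event 19 (EXEC): [MAIN] PC=3: NOP
Event 20 (INT 2): INT 2 arrives: push (MAIN, PC=4), enter IRQ2 at PC=0 (depth now 1)
Event 21 (EXEC): [IRQ2] PC=0: DEC 4 -> ACC=-23
Event 22 (EXEC): [IRQ2] PC=1: DEC 1 -> ACC=-24
Event 23 (EXEC): [IRQ2] PC=2: DEC 2 -> ACC=-26
Event 24 (EXEC): [IRQ2] PC=3: IRET -> resume MAIN at PC=4 (depth now 0)
Event 25 (INT 2): INT 2 arrives: push (MAIN, PC=4), enter IRQ2 at PC=0 (depth now 1)
Event 26 (EXEC): [IRQ2] PC=0: DEC 4 -> ACC=-30
Event 27 (EXEC): [IRQ2] PC=1: DEC 1 -> ACC=-31
Event 28 (EXEC): [IRQ2] PC=2: DEC 2 -> ACC=-33
Event 29 (EXEC): [IRQ2] PC=3: IRET -> resume MAIN at PC=4 (depth now 0)
Event 30 (EXEC): [MAIN] PC=4: INC 5 -> ACC=-28
Event 31 (EXEC): [MAIN] PC=5: DEC 2 -> ACC=-30
Event 32 (EXEC): [MAIN] PC=6: INC 3 -> ACC=-27
Event 33 (EXEC): [MAIN] PC=7: HALT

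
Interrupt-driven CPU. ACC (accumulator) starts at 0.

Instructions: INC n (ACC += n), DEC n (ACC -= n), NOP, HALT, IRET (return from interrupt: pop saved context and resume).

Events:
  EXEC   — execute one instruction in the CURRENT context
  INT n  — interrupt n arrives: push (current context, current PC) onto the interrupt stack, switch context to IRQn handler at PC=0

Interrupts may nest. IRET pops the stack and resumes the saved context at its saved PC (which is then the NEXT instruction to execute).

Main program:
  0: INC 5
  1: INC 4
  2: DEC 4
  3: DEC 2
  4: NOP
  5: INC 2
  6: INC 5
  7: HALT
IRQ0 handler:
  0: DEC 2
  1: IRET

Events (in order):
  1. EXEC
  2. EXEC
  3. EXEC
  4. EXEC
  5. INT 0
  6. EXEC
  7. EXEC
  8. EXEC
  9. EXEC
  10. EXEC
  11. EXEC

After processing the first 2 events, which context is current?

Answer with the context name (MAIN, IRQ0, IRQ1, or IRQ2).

Event 1 (EXEC): [MAIN] PC=0: INC 5 -> ACC=5
Event 2 (EXEC): [MAIN] PC=1: INC 4 -> ACC=9

Answer: MAIN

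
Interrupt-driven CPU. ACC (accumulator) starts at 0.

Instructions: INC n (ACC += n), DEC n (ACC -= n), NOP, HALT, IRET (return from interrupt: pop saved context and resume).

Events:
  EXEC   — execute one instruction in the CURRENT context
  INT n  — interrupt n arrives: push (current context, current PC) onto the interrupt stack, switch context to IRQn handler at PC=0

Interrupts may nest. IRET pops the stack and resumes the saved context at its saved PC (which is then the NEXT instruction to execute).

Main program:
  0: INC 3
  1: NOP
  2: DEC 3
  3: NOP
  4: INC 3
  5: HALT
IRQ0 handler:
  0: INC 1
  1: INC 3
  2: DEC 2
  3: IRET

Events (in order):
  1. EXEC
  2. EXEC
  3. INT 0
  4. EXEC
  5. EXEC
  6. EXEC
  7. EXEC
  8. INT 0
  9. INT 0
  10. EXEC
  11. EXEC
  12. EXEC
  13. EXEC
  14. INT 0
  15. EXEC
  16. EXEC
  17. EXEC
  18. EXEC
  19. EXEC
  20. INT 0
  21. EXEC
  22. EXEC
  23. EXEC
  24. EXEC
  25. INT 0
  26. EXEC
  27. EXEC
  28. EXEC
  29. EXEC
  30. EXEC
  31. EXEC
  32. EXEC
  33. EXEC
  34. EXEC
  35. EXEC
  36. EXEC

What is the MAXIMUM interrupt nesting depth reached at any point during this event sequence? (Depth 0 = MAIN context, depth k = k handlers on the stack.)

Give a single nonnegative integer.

Event 1 (EXEC): [MAIN] PC=0: INC 3 -> ACC=3 [depth=0]
Event 2 (EXEC): [MAIN] PC=1: NOP [depth=0]
Event 3 (INT 0): INT 0 arrives: push (MAIN, PC=2), enter IRQ0 at PC=0 (depth now 1) [depth=1]
Event 4 (EXEC): [IRQ0] PC=0: INC 1 -> ACC=4 [depth=1]
Event 5 (EXEC): [IRQ0] PC=1: INC 3 -> ACC=7 [depth=1]
Event 6 (EXEC): [IRQ0] PC=2: DEC 2 -> ACC=5 [depth=1]
Event 7 (EXEC): [IRQ0] PC=3: IRET -> resume MAIN at PC=2 (depth now 0) [depth=0]
Event 8 (INT 0): INT 0 arrives: push (MAIN, PC=2), enter IRQ0 at PC=0 (depth now 1) [depth=1]
Event 9 (INT 0): INT 0 arrives: push (IRQ0, PC=0), enter IRQ0 at PC=0 (depth now 2) [depth=2]
Event 10 (EXEC): [IRQ0] PC=0: INC 1 -> ACC=6 [depth=2]
Event 11 (EXEC): [IRQ0] PC=1: INC 3 -> ACC=9 [depth=2]
Event 12 (EXEC): [IRQ0] PC=2: DEC 2 -> ACC=7 [depth=2]
Event 13 (EXEC): [IRQ0] PC=3: IRET -> resume IRQ0 at PC=0 (depth now 1) [depth=1]
Event 14 (INT 0): INT 0 arrives: push (IRQ0, PC=0), enter IRQ0 at PC=0 (depth now 2) [depth=2]
Event 15 (EXEC): [IRQ0] PC=0: INC 1 -> ACC=8 [depth=2]
Event 16 (EXEC): [IRQ0] PC=1: INC 3 -> ACC=11 [depth=2]
Event 17 (EXEC): [IRQ0] PC=2: DEC 2 -> ACC=9 [depth=2]
Event 18 (EXEC): [IRQ0] PC=3: IRET -> resume IRQ0 at PC=0 (depth now 1) [depth=1]
Event 19 (EXEC): [IRQ0] PC=0: INC 1 -> ACC=10 [depth=1]
Event 20 (INT 0): INT 0 arrives: push (IRQ0, PC=1), enter IRQ0 at PC=0 (depth now 2) [depth=2]
Event 21 (EXEC): [IRQ0] PC=0: INC 1 -> ACC=11 [depth=2]
Event 22 (EXEC): [IRQ0] PC=1: INC 3 -> ACC=14 [depth=2]
Event 23 (EXEC): [IRQ0] PC=2: DEC 2 -> ACC=12 [depth=2]
Event 24 (EXEC): [IRQ0] PC=3: IRET -> resume IRQ0 at PC=1 (depth now 1) [depth=1]
Event 25 (INT 0): INT 0 arrives: push (IRQ0, PC=1), enter IRQ0 at PC=0 (depth now 2) [depth=2]
Event 26 (EXEC): [IRQ0] PC=0: INC 1 -> ACC=13 [depth=2]
Event 27 (EXEC): [IRQ0] PC=1: INC 3 -> ACC=16 [depth=2]
Event 28 (EXEC): [IRQ0] PC=2: DEC 2 -> ACC=14 [depth=2]
Event 29 (EXEC): [IRQ0] PC=3: IRET -> resume IRQ0 at PC=1 (depth now 1) [depth=1]
Event 30 (EXEC): [IRQ0] PC=1: INC 3 -> ACC=17 [depth=1]
Event 31 (EXEC): [IRQ0] PC=2: DEC 2 -> ACC=15 [depth=1]
Event 32 (EXEC): [IRQ0] PC=3: IRET -> resume MAIN at PC=2 (depth now 0) [depth=0]
Event 33 (EXEC): [MAIN] PC=2: DEC 3 -> ACC=12 [depth=0]
Event 34 (EXEC): [MAIN] PC=3: NOP [depth=0]
Event 35 (EXEC): [MAIN] PC=4: INC 3 -> ACC=15 [depth=0]
Event 36 (EXEC): [MAIN] PC=5: HALT [depth=0]
Max depth observed: 2

Answer: 2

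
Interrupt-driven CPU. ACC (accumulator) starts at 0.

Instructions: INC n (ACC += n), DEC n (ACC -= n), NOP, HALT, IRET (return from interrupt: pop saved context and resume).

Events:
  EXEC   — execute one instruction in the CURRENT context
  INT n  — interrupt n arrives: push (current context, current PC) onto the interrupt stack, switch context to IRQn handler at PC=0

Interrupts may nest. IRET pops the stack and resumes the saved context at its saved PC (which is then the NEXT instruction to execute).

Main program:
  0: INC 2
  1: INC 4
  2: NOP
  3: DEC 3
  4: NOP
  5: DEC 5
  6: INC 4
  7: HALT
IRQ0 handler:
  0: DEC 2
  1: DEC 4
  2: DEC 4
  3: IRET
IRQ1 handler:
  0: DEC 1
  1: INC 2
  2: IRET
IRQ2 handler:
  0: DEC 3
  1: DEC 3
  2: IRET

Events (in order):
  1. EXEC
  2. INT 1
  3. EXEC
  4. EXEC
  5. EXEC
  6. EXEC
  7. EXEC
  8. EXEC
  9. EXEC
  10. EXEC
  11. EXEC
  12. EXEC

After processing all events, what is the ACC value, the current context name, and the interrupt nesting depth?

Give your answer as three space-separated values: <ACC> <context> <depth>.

Event 1 (EXEC): [MAIN] PC=0: INC 2 -> ACC=2
Event 2 (INT 1): INT 1 arrives: push (MAIN, PC=1), enter IRQ1 at PC=0 (depth now 1)
Event 3 (EXEC): [IRQ1] PC=0: DEC 1 -> ACC=1
Event 4 (EXEC): [IRQ1] PC=1: INC 2 -> ACC=3
Event 5 (EXEC): [IRQ1] PC=2: IRET -> resume MAIN at PC=1 (depth now 0)
Event 6 (EXEC): [MAIN] PC=1: INC 4 -> ACC=7
Event 7 (EXEC): [MAIN] PC=2: NOP
Event 8 (EXEC): [MAIN] PC=3: DEC 3 -> ACC=4
Event 9 (EXEC): [MAIN] PC=4: NOP
Event 10 (EXEC): [MAIN] PC=5: DEC 5 -> ACC=-1
Event 11 (EXEC): [MAIN] PC=6: INC 4 -> ACC=3
Event 12 (EXEC): [MAIN] PC=7: HALT

Answer: 3 MAIN 0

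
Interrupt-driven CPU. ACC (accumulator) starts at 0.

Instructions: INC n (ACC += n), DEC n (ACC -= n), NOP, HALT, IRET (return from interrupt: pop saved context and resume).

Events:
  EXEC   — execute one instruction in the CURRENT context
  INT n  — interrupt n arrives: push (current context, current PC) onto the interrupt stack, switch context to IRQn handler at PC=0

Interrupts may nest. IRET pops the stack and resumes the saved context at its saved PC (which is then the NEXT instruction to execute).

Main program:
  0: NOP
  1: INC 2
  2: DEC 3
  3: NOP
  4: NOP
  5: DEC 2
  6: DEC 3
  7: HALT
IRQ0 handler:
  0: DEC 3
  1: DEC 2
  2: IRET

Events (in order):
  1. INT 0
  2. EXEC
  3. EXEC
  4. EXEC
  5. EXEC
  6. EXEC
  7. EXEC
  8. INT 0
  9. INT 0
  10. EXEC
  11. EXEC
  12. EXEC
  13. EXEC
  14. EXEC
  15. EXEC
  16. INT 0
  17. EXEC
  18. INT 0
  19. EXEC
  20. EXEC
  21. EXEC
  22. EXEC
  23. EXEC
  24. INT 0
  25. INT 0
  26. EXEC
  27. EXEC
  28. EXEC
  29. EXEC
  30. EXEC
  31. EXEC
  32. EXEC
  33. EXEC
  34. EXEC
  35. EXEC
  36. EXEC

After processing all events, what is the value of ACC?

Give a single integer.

Answer: -41

Derivation:
Event 1 (INT 0): INT 0 arrives: push (MAIN, PC=0), enter IRQ0 at PC=0 (depth now 1)
Event 2 (EXEC): [IRQ0] PC=0: DEC 3 -> ACC=-3
Event 3 (EXEC): [IRQ0] PC=1: DEC 2 -> ACC=-5
Event 4 (EXEC): [IRQ0] PC=2: IRET -> resume MAIN at PC=0 (depth now 0)
Event 5 (EXEC): [MAIN] PC=0: NOP
Event 6 (EXEC): [MAIN] PC=1: INC 2 -> ACC=-3
Event 7 (EXEC): [MAIN] PC=2: DEC 3 -> ACC=-6
Event 8 (INT 0): INT 0 arrives: push (MAIN, PC=3), enter IRQ0 at PC=0 (depth now 1)
Event 9 (INT 0): INT 0 arrives: push (IRQ0, PC=0), enter IRQ0 at PC=0 (depth now 2)
Event 10 (EXEC): [IRQ0] PC=0: DEC 3 -> ACC=-9
Event 11 (EXEC): [IRQ0] PC=1: DEC 2 -> ACC=-11
Event 12 (EXEC): [IRQ0] PC=2: IRET -> resume IRQ0 at PC=0 (depth now 1)
Event 13 (EXEC): [IRQ0] PC=0: DEC 3 -> ACC=-14
Event 14 (EXEC): [IRQ0] PC=1: DEC 2 -> ACC=-16
Event 15 (EXEC): [IRQ0] PC=2: IRET -> resume MAIN at PC=3 (depth now 0)
Event 16 (INT 0): INT 0 arrives: push (MAIN, PC=3), enter IRQ0 at PC=0 (depth now 1)
Event 17 (EXEC): [IRQ0] PC=0: DEC 3 -> ACC=-19
Event 18 (INT 0): INT 0 arrives: push (IRQ0, PC=1), enter IRQ0 at PC=0 (depth now 2)
Event 19 (EXEC): [IRQ0] PC=0: DEC 3 -> ACC=-22
Event 20 (EXEC): [IRQ0] PC=1: DEC 2 -> ACC=-24
Event 21 (EXEC): [IRQ0] PC=2: IRET -> resume IRQ0 at PC=1 (depth now 1)
Event 22 (EXEC): [IRQ0] PC=1: DEC 2 -> ACC=-26
Event 23 (EXEC): [IRQ0] PC=2: IRET -> resume MAIN at PC=3 (depth now 0)
Event 24 (INT 0): INT 0 arrives: push (MAIN, PC=3), enter IRQ0 at PC=0 (depth now 1)
Event 25 (INT 0): INT 0 arrives: push (IRQ0, PC=0), enter IRQ0 at PC=0 (depth now 2)
Event 26 (EXEC): [IRQ0] PC=0: DEC 3 -> ACC=-29
Event 27 (EXEC): [IRQ0] PC=1: DEC 2 -> ACC=-31
Event 28 (EXEC): [IRQ0] PC=2: IRET -> resume IRQ0 at PC=0 (depth now 1)
Event 29 (EXEC): [IRQ0] PC=0: DEC 3 -> ACC=-34
Event 30 (EXEC): [IRQ0] PC=1: DEC 2 -> ACC=-36
Event 31 (EXEC): [IRQ0] PC=2: IRET -> resume MAIN at PC=3 (depth now 0)
Event 32 (EXEC): [MAIN] PC=3: NOP
Event 33 (EXEC): [MAIN] PC=4: NOP
Event 34 (EXEC): [MAIN] PC=5: DEC 2 -> ACC=-38
Event 35 (EXEC): [MAIN] PC=6: DEC 3 -> ACC=-41
Event 36 (EXEC): [MAIN] PC=7: HALT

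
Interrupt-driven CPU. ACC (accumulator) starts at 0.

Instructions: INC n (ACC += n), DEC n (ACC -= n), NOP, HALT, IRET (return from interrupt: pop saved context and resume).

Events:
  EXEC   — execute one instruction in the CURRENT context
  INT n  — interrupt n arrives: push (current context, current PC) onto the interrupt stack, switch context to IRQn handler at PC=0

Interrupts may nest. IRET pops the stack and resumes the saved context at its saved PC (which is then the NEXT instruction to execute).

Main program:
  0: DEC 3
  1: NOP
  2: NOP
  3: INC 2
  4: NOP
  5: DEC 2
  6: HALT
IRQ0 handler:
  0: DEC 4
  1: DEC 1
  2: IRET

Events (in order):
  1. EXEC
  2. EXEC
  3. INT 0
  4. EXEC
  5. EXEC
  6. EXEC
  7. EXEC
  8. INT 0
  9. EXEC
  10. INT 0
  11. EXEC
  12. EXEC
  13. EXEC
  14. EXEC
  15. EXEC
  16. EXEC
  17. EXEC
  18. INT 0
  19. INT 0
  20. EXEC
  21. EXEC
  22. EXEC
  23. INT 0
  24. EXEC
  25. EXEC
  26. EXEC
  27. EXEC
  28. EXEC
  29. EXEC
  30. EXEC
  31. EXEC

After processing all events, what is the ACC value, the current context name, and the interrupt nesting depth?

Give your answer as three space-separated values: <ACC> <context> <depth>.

Event 1 (EXEC): [MAIN] PC=0: DEC 3 -> ACC=-3
Event 2 (EXEC): [MAIN] PC=1: NOP
Event 3 (INT 0): INT 0 arrives: push (MAIN, PC=2), enter IRQ0 at PC=0 (depth now 1)
Event 4 (EXEC): [IRQ0] PC=0: DEC 4 -> ACC=-7
Event 5 (EXEC): [IRQ0] PC=1: DEC 1 -> ACC=-8
Event 6 (EXEC): [IRQ0] PC=2: IRET -> resume MAIN at PC=2 (depth now 0)
Event 7 (EXEC): [MAIN] PC=2: NOP
Event 8 (INT 0): INT 0 arrives: push (MAIN, PC=3), enter IRQ0 at PC=0 (depth now 1)
Event 9 (EXEC): [IRQ0] PC=0: DEC 4 -> ACC=-12
Event 10 (INT 0): INT 0 arrives: push (IRQ0, PC=1), enter IRQ0 at PC=0 (depth now 2)
Event 11 (EXEC): [IRQ0] PC=0: DEC 4 -> ACC=-16
Event 12 (EXEC): [IRQ0] PC=1: DEC 1 -> ACC=-17
Event 13 (EXEC): [IRQ0] PC=2: IRET -> resume IRQ0 at PC=1 (depth now 1)
Event 14 (EXEC): [IRQ0] PC=1: DEC 1 -> ACC=-18
Event 15 (EXEC): [IRQ0] PC=2: IRET -> resume MAIN at PC=3 (depth now 0)
Event 16 (EXEC): [MAIN] PC=3: INC 2 -> ACC=-16
Event 17 (EXEC): [MAIN] PC=4: NOP
Event 18 (INT 0): INT 0 arrives: push (MAIN, PC=5), enter IRQ0 at PC=0 (depth now 1)
Event 19 (INT 0): INT 0 arrives: push (IRQ0, PC=0), enter IRQ0 at PC=0 (depth now 2)
Event 20 (EXEC): [IRQ0] PC=0: DEC 4 -> ACC=-20
Event 21 (EXEC): [IRQ0] PC=1: DEC 1 -> ACC=-21
Event 22 (EXEC): [IRQ0] PC=2: IRET -> resume IRQ0 at PC=0 (depth now 1)
Event 23 (INT 0): INT 0 arrives: push (IRQ0, PC=0), enter IRQ0 at PC=0 (depth now 2)
Event 24 (EXEC): [IRQ0] PC=0: DEC 4 -> ACC=-25
Event 25 (EXEC): [IRQ0] PC=1: DEC 1 -> ACC=-26
Event 26 (EXEC): [IRQ0] PC=2: IRET -> resume IRQ0 at PC=0 (depth now 1)
Event 27 (EXEC): [IRQ0] PC=0: DEC 4 -> ACC=-30
Event 28 (EXEC): [IRQ0] PC=1: DEC 1 -> ACC=-31
Event 29 (EXEC): [IRQ0] PC=2: IRET -> resume MAIN at PC=5 (depth now 0)
Event 30 (EXEC): [MAIN] PC=5: DEC 2 -> ACC=-33
Event 31 (EXEC): [MAIN] PC=6: HALT

Answer: -33 MAIN 0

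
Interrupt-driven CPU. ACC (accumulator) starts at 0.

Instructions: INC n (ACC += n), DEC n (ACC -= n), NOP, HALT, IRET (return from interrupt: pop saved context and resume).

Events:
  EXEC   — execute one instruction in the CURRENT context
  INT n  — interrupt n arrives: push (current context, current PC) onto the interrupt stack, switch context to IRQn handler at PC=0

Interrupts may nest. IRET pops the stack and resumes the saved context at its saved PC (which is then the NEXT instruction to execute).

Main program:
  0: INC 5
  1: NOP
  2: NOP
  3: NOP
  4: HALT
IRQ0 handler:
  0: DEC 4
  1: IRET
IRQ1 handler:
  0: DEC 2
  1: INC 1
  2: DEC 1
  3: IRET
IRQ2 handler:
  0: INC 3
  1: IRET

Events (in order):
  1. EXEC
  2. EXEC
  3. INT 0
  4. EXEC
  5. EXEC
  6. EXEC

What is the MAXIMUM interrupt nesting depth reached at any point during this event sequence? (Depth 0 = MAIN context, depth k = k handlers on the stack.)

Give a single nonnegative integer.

Event 1 (EXEC): [MAIN] PC=0: INC 5 -> ACC=5 [depth=0]
Event 2 (EXEC): [MAIN] PC=1: NOP [depth=0]
Event 3 (INT 0): INT 0 arrives: push (MAIN, PC=2), enter IRQ0 at PC=0 (depth now 1) [depth=1]
Event 4 (EXEC): [IRQ0] PC=0: DEC 4 -> ACC=1 [depth=1]
Event 5 (EXEC): [IRQ0] PC=1: IRET -> resume MAIN at PC=2 (depth now 0) [depth=0]
Event 6 (EXEC): [MAIN] PC=2: NOP [depth=0]
Max depth observed: 1

Answer: 1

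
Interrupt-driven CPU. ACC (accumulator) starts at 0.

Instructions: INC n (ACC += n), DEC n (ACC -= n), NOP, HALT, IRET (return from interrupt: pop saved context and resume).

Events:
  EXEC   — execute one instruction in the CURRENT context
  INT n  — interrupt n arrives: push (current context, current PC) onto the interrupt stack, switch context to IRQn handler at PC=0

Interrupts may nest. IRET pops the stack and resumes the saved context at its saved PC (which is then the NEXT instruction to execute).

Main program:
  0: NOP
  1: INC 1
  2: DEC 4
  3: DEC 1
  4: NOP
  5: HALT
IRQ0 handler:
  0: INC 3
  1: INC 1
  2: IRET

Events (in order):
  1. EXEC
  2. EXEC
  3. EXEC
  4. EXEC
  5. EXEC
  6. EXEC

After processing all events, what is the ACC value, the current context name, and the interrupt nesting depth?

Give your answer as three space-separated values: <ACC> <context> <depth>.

Event 1 (EXEC): [MAIN] PC=0: NOP
Event 2 (EXEC): [MAIN] PC=1: INC 1 -> ACC=1
Event 3 (EXEC): [MAIN] PC=2: DEC 4 -> ACC=-3
Event 4 (EXEC): [MAIN] PC=3: DEC 1 -> ACC=-4
Event 5 (EXEC): [MAIN] PC=4: NOP
Event 6 (EXEC): [MAIN] PC=5: HALT

Answer: -4 MAIN 0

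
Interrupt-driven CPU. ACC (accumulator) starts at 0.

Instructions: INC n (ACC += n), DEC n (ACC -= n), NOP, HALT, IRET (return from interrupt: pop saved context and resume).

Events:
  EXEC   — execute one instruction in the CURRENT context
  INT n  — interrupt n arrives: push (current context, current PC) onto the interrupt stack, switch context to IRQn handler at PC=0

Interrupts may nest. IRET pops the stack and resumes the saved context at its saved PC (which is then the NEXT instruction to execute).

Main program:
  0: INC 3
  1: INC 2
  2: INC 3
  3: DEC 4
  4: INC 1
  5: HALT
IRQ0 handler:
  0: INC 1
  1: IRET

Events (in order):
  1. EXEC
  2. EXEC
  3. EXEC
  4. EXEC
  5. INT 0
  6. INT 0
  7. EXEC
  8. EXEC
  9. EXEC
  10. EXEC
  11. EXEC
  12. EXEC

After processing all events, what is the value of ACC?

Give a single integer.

Answer: 7

Derivation:
Event 1 (EXEC): [MAIN] PC=0: INC 3 -> ACC=3
Event 2 (EXEC): [MAIN] PC=1: INC 2 -> ACC=5
Event 3 (EXEC): [MAIN] PC=2: INC 3 -> ACC=8
Event 4 (EXEC): [MAIN] PC=3: DEC 4 -> ACC=4
Event 5 (INT 0): INT 0 arrives: push (MAIN, PC=4), enter IRQ0 at PC=0 (depth now 1)
Event 6 (INT 0): INT 0 arrives: push (IRQ0, PC=0), enter IRQ0 at PC=0 (depth now 2)
Event 7 (EXEC): [IRQ0] PC=0: INC 1 -> ACC=5
Event 8 (EXEC): [IRQ0] PC=1: IRET -> resume IRQ0 at PC=0 (depth now 1)
Event 9 (EXEC): [IRQ0] PC=0: INC 1 -> ACC=6
Event 10 (EXEC): [IRQ0] PC=1: IRET -> resume MAIN at PC=4 (depth now 0)
Event 11 (EXEC): [MAIN] PC=4: INC 1 -> ACC=7
Event 12 (EXEC): [MAIN] PC=5: HALT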